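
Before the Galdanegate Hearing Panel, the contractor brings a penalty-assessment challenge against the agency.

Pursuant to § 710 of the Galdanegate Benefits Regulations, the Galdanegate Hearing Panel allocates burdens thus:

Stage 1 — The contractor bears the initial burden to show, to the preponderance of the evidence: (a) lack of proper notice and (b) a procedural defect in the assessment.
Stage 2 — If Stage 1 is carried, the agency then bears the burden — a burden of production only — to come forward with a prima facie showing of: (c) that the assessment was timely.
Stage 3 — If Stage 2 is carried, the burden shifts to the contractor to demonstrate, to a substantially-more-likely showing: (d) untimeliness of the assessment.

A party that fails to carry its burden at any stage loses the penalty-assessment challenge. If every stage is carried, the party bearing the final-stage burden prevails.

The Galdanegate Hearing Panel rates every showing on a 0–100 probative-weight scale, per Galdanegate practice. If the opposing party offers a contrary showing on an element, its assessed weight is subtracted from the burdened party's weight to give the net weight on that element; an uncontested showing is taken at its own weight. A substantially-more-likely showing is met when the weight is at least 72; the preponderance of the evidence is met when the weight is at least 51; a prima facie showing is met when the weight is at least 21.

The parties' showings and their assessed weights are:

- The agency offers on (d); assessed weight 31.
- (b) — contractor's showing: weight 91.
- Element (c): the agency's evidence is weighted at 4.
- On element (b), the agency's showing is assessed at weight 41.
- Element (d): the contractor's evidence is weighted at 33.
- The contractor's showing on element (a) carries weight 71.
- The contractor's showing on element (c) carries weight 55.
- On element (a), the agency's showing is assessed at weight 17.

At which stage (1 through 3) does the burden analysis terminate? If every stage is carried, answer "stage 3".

stage 1

At Stage 1 the contractor must meet the preponderance of the evidence (weight is at least 51): on (a) the weight is 71 less the opposing 17 gives net 54, which does reach 51, so (a) meets the standard; on (b) the weight is 91 less the opposing 41 gives net 50, which does not reach 51, so (b) does not meet the standard.
  Stage 1 not carried; the contractor fails its burden.
The agency prevails.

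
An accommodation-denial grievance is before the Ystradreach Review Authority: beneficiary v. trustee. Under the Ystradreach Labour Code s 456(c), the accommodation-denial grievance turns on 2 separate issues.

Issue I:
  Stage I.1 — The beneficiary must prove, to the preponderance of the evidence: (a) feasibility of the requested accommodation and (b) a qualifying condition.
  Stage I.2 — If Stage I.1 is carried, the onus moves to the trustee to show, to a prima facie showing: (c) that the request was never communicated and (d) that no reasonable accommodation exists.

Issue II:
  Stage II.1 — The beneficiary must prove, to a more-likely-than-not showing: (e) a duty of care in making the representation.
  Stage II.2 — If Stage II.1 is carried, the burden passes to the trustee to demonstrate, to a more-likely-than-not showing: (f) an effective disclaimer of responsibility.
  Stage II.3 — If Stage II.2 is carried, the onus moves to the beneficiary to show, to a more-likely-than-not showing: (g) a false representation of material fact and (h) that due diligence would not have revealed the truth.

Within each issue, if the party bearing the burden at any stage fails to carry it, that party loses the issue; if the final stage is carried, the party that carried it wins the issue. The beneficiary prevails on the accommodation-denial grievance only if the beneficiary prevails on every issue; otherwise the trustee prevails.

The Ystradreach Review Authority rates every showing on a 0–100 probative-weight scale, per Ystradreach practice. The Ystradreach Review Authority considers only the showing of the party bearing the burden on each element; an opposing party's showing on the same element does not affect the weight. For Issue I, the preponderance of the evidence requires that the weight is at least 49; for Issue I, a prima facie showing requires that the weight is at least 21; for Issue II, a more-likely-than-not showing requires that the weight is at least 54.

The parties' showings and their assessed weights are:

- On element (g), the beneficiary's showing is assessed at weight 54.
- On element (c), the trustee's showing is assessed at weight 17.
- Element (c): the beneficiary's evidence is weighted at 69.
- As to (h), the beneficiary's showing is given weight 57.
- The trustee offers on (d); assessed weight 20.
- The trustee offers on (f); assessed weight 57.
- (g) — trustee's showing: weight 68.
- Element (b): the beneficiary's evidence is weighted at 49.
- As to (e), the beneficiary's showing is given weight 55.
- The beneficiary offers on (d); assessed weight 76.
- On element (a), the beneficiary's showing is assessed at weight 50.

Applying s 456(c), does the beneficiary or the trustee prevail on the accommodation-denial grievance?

beneficiary

— Issue I —
Stage I.1 — burden on beneficiary; standard: the preponderance of the evidence (weight is at least 49).
    (a): 50 ≥ 49 [met]
    (b): 49 ≥ 49 [met]
  All elements met. The burden passes to the trustee.
Stage I.2 — burden on trustee; standard: a prima facie showing (weight is at least 21).
    (c): 17 (beneficiary's 69 disregarded) < 21 [not met]
    (d): 20 (beneficiary's 76 disregarded) < 21 [not met]
  The trustee does not carry Stage I.2.
The beneficiary prevails on this issue.
— Issue II —
Stage II.1 — burden on beneficiary; standard: a more-likely-than-not showing (weight is at least 54).
    (e): 55 ≥ 54 [met]
  The beneficiary carries Stage II.1; the trustee now bears the burden.
Stage II.2 — burden on trustee; standard: a more-likely-than-not showing (weight is at least 54).
    (f): 57 ≥ 54 [met]
  Stage II.2 carried; the burden shifts to the beneficiary.
Stage II.3 — burden on beneficiary; standard: a more-likely-than-not showing (weight is at least 54).
    (g): 54 (trustee's 68 disregarded) ≥ 54 [met]
    (h): 57 ≥ 54 [met]
  All elements met at the final stage.
With every stage satisfied, the beneficiary prevails on this issue.
Per-issue: Issue I → beneficiary; Issue II → beneficiary. The beneficiary must prevail on every issue; overall, the beneficiary prevails.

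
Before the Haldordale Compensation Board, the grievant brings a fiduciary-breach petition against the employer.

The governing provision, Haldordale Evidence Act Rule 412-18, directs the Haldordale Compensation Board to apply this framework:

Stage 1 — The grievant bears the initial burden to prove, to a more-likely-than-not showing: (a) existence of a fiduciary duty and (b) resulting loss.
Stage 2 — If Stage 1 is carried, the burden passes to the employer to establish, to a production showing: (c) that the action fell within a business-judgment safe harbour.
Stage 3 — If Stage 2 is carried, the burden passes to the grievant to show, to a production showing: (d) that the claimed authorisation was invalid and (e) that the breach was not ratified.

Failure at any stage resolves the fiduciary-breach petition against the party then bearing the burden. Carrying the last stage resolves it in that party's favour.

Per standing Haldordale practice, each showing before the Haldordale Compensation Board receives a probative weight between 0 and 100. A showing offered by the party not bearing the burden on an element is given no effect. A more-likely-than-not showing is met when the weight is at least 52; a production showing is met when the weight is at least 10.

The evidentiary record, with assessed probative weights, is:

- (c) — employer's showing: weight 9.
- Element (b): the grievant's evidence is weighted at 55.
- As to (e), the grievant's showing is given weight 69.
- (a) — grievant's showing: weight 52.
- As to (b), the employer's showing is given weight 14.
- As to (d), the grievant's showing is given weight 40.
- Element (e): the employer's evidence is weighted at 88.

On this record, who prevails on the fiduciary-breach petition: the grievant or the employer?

Stage 1 (grievant, a more-likely-than-not showing, weight is at least 52): (a) 52 ≥ 52 — meets; (b) 55 (employer's 14 disregarded) ≥ 52 — meets.
  All elements met. The burden passes to the employer.
Stage 2 (employer, a production showing, weight is at least 10): (c) 9 < 10 — fails.
  Stage 2 not carried; the employer fails its burden.
The analysis ends at Stage 2; the grievant prevails.

grievant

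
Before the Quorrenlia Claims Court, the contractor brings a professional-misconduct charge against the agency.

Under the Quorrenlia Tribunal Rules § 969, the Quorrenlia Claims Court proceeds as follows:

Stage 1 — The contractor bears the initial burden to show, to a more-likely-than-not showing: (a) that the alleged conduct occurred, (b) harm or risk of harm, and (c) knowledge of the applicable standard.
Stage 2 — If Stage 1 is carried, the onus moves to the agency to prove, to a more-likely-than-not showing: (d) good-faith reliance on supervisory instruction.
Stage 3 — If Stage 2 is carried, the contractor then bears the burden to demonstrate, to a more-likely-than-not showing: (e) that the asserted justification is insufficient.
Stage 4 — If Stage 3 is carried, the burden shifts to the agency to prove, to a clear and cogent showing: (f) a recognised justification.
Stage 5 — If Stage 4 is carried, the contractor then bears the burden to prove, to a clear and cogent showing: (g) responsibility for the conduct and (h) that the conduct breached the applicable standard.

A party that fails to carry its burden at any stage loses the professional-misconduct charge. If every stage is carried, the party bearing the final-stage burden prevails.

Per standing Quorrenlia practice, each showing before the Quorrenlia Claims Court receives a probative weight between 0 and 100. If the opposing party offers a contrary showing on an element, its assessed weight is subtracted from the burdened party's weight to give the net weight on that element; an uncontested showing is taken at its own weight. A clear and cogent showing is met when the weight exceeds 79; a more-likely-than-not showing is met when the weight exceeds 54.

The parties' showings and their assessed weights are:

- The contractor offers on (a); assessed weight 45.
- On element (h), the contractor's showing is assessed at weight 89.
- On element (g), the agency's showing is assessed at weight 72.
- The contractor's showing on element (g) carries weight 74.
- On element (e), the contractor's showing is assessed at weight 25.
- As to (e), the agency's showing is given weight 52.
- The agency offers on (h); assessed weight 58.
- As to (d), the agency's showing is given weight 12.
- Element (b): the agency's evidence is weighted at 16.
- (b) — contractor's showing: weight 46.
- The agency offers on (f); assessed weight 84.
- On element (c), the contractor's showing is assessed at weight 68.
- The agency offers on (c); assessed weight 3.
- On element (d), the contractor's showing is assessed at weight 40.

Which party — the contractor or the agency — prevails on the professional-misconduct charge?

agency

At Stage 1 the contractor must meet a more-likely-than-not showing (weight exceeds 54): on (a) the weight is 45, ≤ 54, so (a) does not meet the standard; on (b) the weight is 46 less the opposing 16 gives net 30, ≤ 54, so (b) does not meet the standard; on (c) the weight is 68 less the opposing 3 gives net 65, which does exceed 54, so (c) meets the standard.
  Stage 1 not carried; the contractor fails its burden.
So the agency prevails.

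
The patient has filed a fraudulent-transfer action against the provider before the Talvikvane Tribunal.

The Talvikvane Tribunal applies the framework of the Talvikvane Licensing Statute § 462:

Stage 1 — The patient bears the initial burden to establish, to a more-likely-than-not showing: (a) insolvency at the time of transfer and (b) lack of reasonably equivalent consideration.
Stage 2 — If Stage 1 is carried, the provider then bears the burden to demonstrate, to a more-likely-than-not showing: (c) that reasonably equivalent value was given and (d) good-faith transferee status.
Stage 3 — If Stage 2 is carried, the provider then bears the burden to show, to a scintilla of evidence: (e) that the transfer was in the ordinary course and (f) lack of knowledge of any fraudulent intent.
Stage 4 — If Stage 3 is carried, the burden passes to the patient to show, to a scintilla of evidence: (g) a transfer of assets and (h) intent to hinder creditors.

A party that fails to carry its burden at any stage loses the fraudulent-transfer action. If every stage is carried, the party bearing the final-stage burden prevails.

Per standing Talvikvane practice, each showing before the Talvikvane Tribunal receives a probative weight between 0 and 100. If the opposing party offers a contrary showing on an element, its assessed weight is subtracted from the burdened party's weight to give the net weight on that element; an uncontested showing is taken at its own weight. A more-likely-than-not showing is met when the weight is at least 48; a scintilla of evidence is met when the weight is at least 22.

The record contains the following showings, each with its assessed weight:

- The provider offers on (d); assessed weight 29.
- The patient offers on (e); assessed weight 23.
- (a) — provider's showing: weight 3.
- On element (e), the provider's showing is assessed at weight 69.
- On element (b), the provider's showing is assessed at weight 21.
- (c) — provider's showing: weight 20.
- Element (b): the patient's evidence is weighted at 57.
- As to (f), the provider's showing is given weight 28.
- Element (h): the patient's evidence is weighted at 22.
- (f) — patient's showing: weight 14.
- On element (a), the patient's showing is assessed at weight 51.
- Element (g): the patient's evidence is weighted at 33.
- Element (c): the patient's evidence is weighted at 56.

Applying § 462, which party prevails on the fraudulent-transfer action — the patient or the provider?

Stage 1 — burden on patient; standard: a more-likely-than-not showing (weight is at least 48).
    (a): 51 − 3 = 48 ≥ 48 [met]
    (b): 57 − 21 = 36 < 48 [not met]
  Stage 1 not carried; the patient fails its burden.
So the provider prevails.

provider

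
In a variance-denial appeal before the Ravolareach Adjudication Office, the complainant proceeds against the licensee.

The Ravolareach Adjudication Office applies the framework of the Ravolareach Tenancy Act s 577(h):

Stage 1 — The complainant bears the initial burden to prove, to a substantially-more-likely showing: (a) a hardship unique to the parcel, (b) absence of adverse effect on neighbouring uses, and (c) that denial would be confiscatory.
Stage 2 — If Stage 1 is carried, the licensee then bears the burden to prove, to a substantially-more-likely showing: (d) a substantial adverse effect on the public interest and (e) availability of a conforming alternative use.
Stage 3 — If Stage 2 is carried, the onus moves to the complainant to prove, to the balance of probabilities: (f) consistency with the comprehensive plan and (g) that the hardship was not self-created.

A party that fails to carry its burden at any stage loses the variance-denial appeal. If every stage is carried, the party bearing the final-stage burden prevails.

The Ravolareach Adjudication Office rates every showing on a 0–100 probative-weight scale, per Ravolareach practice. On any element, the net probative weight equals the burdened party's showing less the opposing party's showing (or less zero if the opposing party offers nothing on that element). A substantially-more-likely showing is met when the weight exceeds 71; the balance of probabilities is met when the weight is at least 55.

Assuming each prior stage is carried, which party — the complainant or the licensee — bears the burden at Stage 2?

licensee

Stage 2's rule assigns the burden to the licensee (to a substantially-more-likely showing).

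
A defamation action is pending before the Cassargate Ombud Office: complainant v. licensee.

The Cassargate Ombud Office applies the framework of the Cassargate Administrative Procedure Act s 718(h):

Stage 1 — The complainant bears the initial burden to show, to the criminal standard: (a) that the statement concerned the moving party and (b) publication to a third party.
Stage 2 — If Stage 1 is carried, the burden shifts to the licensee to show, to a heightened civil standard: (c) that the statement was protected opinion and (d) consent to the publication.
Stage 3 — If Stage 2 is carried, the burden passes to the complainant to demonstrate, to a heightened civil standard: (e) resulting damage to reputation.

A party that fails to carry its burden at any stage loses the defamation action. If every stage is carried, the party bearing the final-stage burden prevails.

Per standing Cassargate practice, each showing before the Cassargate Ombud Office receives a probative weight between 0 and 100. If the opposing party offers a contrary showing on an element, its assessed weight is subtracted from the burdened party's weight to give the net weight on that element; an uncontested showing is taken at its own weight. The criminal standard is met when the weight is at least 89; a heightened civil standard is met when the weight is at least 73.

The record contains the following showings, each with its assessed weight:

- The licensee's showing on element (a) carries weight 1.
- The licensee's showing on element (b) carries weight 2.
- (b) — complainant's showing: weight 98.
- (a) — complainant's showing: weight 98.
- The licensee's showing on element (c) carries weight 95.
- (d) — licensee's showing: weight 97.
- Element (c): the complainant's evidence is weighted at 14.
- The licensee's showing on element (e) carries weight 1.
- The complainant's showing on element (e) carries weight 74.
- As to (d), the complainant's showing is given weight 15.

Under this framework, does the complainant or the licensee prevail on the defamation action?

complainant

At Stage 1 the complainant must meet the criminal standard (weight is at least 89): on (a) the weight is 98 less the opposing 1 gives net 97, which does reach 89, so (a) meets the standard; on (b) the weight is 98 less the opposing 2 gives net 96, ≥ 89, so (b) meets the standard.
  The complainant carries Stage 1; the licensee now bears the burden.
At Stage 2 the licensee must meet a heightened civil standard (weight is at least 73): on (c) the weight is 95 less the opposing 14 gives net 81, ≥ 73, so (c) meets the standard; on (d) the weight is 97 less the opposing 15 gives net 82, ≥ 73, so (d) meets the standard.
  All elements met. The burden passes to the complainant.
At Stage 3 the complainant must meet a heightened civil standard (weight is at least 73): on (e) the weight is 74 less the opposing 1 gives net 73, which does reach 73, so (e) meets the standard.
  Stage 3 carried; the final stage is satisfied.
With every stage satisfied, the complainant prevails.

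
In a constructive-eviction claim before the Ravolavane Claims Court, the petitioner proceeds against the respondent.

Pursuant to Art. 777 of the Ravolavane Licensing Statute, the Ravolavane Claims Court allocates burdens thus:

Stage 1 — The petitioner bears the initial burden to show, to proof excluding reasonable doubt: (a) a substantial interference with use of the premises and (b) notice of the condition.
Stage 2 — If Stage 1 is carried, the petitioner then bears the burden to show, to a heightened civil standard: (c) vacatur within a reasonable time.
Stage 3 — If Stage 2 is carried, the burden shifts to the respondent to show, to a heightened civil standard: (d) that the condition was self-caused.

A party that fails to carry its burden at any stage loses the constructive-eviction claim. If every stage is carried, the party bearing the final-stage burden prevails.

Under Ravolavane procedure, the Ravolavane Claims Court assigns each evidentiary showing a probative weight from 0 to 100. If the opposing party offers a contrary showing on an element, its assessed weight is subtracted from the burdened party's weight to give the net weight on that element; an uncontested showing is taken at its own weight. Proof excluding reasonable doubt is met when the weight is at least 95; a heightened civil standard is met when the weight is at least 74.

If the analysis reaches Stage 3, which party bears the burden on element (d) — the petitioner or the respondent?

respondent

Stage 3's rule assigns the burden to the respondent (to a heightened civil standard).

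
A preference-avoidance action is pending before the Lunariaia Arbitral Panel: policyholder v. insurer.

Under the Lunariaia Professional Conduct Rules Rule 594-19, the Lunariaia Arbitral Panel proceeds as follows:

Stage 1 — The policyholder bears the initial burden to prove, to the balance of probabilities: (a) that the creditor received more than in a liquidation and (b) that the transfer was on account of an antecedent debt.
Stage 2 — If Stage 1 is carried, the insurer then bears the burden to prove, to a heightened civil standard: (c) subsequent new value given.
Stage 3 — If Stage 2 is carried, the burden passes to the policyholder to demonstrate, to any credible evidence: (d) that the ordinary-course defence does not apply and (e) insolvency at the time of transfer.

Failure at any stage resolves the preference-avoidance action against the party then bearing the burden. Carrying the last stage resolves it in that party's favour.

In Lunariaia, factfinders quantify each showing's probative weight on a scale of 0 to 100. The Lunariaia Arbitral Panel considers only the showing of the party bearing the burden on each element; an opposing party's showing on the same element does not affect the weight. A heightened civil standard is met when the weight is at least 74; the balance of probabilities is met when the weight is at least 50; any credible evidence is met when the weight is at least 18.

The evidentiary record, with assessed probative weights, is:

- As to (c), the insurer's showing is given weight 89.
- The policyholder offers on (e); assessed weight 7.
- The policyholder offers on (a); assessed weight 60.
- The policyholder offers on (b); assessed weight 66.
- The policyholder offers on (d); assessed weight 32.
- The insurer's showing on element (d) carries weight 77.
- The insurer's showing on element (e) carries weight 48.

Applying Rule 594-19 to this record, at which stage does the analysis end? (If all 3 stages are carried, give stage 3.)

stage 3

At Stage 1 the policyholder must meet the balance of probabilities (weight is at least 50): on (a) the weight is 60, which does reach 50, so (a) meets the standard; on (b) the weight is 66, ≥ 50, so (b) meets the standard.
  All elements met. The burden passes to the insurer.
At Stage 2 the insurer must meet a heightened civil standard (weight is at least 74): on (c) the weight is 89, which does reach 74, so (c) meets the standard.
  Stage 2 is satisfied; the onus moves to the policyholder.
At Stage 3 the policyholder must meet any credible evidence (weight is at least 18): on (d) the weight is 32 (the insurer's 77 is given no effect), which does reach 18, so (d) meets the standard; on (e) the weight is 7 (the insurer's 48 is given no effect), < 18, so (e) does not meet the standard.
  Stage 3 not carried; the policyholder fails its burden.
The analysis ends at Stage 3; the insurer prevails.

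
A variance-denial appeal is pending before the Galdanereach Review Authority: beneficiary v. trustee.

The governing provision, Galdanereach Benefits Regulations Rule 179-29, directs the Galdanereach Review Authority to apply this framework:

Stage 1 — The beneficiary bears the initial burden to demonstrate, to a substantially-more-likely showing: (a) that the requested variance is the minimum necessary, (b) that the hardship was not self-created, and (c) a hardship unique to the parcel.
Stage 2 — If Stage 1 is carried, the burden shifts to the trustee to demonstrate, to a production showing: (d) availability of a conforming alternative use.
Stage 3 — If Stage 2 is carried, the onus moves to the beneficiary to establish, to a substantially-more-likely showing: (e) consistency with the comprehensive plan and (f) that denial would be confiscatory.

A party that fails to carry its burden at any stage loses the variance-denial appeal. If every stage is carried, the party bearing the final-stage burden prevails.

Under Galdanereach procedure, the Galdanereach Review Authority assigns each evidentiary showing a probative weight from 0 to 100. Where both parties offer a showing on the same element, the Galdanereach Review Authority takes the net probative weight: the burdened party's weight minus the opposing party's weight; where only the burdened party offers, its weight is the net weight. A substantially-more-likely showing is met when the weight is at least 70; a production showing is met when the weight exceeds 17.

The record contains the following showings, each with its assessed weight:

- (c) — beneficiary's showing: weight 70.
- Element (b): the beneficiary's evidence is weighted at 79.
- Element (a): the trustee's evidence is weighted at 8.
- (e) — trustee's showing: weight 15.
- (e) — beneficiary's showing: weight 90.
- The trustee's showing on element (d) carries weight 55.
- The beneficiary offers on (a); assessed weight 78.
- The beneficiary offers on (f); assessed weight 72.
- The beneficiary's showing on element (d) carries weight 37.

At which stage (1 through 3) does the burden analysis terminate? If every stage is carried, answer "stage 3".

Stage 1 (beneficiary, a substantially-more-likely showing, weight is at least 70): (a) net 78−8=70 ≥ 70 — meets; (b) 79 ≥ 70 — meets; (c) 70 ≥ 70 — meets.
  Stage 1 is satisfied; the onus moves to the trustee.
Stage 2 (trustee, a production showing, weight exceeds 17): (d) net 55−37=18 > 17 — meets.
  Stage 2 is satisfied; the onus moves to the beneficiary.
Stage 3 (beneficiary, a substantially-more-likely showing, weight is at least 70): (e) net 90−15=75 ≥ 70 — meets; (f) 72 ≥ 70 — meets.
  The beneficiary carries the last stage.
All stages carried — the beneficiary prevails.

stage 3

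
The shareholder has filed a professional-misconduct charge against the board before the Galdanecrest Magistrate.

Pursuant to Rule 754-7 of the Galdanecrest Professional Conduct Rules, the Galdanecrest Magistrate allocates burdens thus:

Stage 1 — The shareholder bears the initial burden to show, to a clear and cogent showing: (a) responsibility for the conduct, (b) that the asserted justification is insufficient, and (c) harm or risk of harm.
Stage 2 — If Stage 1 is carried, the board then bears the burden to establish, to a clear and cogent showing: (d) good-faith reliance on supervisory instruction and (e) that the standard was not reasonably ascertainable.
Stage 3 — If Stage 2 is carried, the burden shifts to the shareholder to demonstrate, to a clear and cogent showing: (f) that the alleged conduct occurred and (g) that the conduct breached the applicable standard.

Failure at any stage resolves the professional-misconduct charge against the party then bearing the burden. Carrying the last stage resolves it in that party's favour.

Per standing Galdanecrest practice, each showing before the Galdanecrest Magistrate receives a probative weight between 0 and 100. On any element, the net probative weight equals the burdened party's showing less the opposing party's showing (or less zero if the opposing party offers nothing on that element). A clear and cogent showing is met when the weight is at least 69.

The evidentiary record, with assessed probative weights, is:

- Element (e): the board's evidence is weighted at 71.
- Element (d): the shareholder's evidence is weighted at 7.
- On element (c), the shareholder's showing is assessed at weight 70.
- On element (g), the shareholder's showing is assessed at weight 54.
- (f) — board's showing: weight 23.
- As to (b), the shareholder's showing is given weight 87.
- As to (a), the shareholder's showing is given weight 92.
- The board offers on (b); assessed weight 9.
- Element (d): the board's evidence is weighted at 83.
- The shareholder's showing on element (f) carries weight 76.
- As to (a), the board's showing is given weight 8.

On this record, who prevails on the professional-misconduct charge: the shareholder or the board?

board

Stage 1 — burden on shareholder; standard: a clear and cogent showing (weight is at least 69).
    (a): 92 − 8 = 84 ≥ 69 [met]
    (b): 87 − 9 = 78 ≥ 69 [met]
    (c): 70 ≥ 69 [met]
  The shareholder carries Stage 1; the board now bears the burden.
Stage 2 — burden on board; standard: a clear and cogent showing (weight is at least 69).
    (d): 83 − 7 = 76 ≥ 69 [met]
    (e): 71 ≥ 69 [met]
  All elements met. The burden passes to the shareholder.
Stage 3 — burden on shareholder; standard: a clear and cogent showing (weight is at least 69).
    (f): 76 − 23 = 53 < 69 [not met]
    (g): 54 < 69 [not met]
  Stage 3 not carried; the shareholder fails its burden.
The board prevails.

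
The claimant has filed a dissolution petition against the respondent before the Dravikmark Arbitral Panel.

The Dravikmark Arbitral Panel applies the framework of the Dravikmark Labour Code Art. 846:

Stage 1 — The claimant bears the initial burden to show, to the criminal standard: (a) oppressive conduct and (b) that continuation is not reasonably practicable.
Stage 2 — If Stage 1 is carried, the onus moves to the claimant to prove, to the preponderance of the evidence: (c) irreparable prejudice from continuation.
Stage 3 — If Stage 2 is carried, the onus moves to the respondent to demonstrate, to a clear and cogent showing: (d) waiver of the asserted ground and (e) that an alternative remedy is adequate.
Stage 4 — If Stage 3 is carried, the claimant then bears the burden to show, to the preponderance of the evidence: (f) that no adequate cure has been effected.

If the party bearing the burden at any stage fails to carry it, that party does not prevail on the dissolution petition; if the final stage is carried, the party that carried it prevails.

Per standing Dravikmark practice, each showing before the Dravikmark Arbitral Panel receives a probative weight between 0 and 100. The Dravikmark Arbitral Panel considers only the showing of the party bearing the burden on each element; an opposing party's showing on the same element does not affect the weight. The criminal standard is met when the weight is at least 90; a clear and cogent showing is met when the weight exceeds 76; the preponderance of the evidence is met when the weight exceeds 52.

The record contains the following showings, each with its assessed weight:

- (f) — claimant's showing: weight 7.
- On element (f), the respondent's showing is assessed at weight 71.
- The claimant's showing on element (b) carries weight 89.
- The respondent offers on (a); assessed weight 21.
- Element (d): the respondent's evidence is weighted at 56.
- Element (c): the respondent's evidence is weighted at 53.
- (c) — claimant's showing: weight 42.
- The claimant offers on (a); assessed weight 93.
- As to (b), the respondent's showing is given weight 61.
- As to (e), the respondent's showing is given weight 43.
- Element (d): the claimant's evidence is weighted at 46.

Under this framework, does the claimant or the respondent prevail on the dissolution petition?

respondent

Stage 1 (claimant, the criminal standard, weight is at least 90): (a) 93 (respondent's 21 disregarded) ≥ 90 — meets; (b) 89 (respondent's 61 disregarded) < 90 — fails.
  Not every element is met, so the claimant fails to carry Stage 1.
The respondent prevails.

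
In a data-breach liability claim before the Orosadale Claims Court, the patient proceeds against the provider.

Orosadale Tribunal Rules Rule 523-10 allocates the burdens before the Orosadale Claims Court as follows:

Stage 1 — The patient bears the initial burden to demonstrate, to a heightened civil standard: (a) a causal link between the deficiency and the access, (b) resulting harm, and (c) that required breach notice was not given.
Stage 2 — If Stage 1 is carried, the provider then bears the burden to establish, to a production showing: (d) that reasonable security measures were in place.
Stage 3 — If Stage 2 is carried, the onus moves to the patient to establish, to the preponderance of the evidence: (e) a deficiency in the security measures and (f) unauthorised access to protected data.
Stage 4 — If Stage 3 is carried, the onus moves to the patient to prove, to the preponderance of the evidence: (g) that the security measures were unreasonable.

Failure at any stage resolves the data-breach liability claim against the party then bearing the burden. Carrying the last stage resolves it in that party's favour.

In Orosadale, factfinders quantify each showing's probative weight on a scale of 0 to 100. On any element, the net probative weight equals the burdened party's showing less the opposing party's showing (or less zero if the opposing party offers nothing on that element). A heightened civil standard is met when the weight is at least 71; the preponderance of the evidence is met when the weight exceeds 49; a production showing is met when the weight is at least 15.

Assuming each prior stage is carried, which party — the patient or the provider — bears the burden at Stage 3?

Stage 3's rule assigns the burden to the patient (to the preponderance of the evidence).

patient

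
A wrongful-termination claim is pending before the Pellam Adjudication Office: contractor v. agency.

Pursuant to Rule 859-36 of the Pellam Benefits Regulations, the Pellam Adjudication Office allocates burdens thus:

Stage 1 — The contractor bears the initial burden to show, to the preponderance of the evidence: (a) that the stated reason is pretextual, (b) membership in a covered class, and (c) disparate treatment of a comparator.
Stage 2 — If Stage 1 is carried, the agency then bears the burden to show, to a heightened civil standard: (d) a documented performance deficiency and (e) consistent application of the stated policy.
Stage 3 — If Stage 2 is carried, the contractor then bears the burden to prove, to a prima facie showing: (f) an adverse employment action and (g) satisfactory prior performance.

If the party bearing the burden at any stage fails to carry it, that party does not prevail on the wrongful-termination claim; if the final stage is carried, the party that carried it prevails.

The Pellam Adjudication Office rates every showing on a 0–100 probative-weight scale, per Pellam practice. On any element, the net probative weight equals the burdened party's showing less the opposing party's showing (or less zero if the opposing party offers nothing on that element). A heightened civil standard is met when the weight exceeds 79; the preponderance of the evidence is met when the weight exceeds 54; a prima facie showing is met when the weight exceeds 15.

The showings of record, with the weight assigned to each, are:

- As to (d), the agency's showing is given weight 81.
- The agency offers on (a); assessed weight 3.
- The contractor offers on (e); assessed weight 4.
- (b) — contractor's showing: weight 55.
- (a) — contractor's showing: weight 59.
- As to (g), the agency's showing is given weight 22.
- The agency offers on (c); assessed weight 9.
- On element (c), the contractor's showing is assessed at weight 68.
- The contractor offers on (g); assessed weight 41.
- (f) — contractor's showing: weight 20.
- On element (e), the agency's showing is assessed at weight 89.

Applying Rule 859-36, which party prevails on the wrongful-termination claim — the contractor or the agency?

contractor

At Stage 1 the contractor must meet the preponderance of the evidence (weight exceeds 54): on (a) the weight is 59 less the opposing 3 gives net 56, which does exceed 54, so (a) meets the standard; on (b) the weight is 55, > 54, so (b) meets the standard; on (c) the weight is 68 less the opposing 9 gives net 59, > 54, so (c) meets the standard.
  Stage 1 is satisfied; the onus moves to the agency.
At Stage 2 the agency must meet a heightened civil standard (weight exceeds 79): on (d) the weight is 81, > 79, so (d) meets the standard; on (e) the weight is 89 less the opposing 4 gives net 85, which does exceed 79, so (e) meets the standard.
  Stage 2 is satisfied; the onus moves to the contractor.
At Stage 3 the contractor must meet a prima facie showing (weight exceeds 15): on (f) the weight is 20, which does exceed 15, so (f) meets the standard; on (g) the weight is 41 less the opposing 22 gives net 19, > 15, so (g) meets the standard.
  Stage 3 carried; the final stage is satisfied.
Every stage carried; the contractor prevails.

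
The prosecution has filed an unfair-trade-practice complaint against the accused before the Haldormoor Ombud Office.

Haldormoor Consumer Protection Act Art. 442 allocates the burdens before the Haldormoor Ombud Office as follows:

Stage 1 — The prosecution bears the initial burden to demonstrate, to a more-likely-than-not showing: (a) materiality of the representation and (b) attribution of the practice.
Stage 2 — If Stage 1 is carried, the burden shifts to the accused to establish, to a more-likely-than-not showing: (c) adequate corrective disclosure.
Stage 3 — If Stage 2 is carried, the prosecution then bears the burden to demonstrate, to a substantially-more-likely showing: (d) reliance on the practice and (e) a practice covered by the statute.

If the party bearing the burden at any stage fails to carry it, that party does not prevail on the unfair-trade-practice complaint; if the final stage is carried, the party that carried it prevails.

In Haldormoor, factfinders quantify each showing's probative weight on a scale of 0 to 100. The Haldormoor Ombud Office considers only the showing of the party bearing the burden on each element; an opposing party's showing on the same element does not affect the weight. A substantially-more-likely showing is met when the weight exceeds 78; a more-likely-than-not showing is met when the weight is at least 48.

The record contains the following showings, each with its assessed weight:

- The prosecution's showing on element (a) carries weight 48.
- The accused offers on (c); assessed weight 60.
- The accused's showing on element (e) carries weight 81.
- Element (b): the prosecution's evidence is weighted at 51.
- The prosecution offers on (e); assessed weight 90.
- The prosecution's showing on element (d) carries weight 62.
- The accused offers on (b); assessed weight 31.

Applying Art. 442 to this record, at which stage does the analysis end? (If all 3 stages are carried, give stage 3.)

Stage 1 — burden on prosecution; standard: a more-likely-than-not showing (weight is at least 48).
    (a): 48 ≥ 48 [met]
    (b): 51 (accused's 31 disregarded) ≥ 48 [met]
  Stage 1 carried; the burden shifts to the accused.
Stage 2 — burden on accused; standard: a more-likely-than-not showing (weight is at least 48).
    (c): 60 ≥ 48 [met]
  All elements met. The burden passes to the prosecution.
Stage 3 — burden on prosecution; standard: a substantially-more-likely showing (weight exceeds 78).
    (d): 62 ≤ 78 [not met]
    (e): 90 (accused's 81 disregarded) > 78 [met]
  Stage 3 not carried; the prosecution fails its burden.
The analysis ends at Stage 3; the accused prevails.

stage 3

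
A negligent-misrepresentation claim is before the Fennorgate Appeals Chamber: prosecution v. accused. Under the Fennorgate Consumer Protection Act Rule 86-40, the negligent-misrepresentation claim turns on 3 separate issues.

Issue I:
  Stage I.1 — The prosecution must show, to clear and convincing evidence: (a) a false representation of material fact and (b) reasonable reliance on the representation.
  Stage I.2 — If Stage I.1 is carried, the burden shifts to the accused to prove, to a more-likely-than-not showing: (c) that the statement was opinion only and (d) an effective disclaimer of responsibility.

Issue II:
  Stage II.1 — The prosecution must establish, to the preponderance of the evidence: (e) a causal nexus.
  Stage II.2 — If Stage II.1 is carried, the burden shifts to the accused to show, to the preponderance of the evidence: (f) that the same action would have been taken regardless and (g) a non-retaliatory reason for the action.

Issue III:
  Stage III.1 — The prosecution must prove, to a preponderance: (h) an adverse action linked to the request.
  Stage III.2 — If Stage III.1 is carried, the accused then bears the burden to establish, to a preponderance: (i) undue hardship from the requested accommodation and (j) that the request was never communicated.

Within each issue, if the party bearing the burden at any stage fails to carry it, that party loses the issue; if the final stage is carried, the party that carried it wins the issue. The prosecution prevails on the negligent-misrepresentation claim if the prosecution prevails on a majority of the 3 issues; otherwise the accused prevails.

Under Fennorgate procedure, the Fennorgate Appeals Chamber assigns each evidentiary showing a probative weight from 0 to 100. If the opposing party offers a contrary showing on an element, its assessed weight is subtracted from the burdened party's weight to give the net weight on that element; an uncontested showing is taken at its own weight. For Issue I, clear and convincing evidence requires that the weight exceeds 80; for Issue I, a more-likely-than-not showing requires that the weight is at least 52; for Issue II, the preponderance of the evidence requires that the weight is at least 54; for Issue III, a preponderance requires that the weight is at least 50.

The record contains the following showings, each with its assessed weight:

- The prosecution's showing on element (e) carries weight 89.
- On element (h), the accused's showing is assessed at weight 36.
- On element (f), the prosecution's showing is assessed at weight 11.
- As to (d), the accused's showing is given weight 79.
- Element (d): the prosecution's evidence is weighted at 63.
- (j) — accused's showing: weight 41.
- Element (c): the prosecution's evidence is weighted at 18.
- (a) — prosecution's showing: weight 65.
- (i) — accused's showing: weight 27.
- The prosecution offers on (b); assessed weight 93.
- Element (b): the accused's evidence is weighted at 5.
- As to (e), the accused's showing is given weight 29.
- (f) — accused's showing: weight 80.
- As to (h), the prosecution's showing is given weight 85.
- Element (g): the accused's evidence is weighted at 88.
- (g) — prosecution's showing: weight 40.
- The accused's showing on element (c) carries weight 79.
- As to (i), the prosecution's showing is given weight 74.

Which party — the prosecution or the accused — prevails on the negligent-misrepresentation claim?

accused

— Issue I —
Stage I.1 — burden on prosecution; standard: clear and convincing evidence (weight exceeds 80).
    (a): 65 ≤ 80 [not met]
    (b): 93 − 5 = 88 > 80 [met]
  The prosecution does not carry Stage I.1.
The accused prevails on this issue.
— Issue II —
Stage II.1 (prosecution, the preponderance of the evidence, weight is at least 54): (e) net 89−29=60 ≥ 54 — meets.
  Stage II.1 carried; the burden shifts to the accused.
Stage II.2 (accused, the preponderance of the evidence, weight is at least 54): (f) net 80−11=69 ≥ 54 — meets; (g) net 88−40=48 < 54 — fails.
  The accused does not carry Stage II.2.
The analysis ends at Stage II.2; the prosecution prevails on this issue.
— Issue III —
Stage III.1 (prosecution, a preponderance, weight is at least 50): (h) net 85−36=49 < 50 — fails.
  Not every element is met, so the prosecution fails to carry Stage III.1.
So the accused prevails on this issue.
Per-issue: Issue I → accused; Issue II → prosecution; Issue III → accused. The prosecution must prevail on a majority of issues; overall, the accused prevails.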